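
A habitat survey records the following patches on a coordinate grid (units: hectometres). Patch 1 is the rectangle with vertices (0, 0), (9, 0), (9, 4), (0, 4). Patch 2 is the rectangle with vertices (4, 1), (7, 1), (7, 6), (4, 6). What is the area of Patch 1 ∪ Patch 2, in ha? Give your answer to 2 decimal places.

By inclusion–exclusion:
Individual areas: |Patch 1| = 36, |Patch 2| = 15.
|Patch 1∩Patch 2|: x∈[4,7], y∈[1,4] → 3·3 = 9.
|Patch 1 ∪ Patch 2| = 51 − 9 = 42.00.

42.00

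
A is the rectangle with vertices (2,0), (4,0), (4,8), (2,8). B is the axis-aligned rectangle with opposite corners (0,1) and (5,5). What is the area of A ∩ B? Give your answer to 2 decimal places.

8.00

|A∩B|: x∈[2,4], y∈[1,5] → 2·4 = 8.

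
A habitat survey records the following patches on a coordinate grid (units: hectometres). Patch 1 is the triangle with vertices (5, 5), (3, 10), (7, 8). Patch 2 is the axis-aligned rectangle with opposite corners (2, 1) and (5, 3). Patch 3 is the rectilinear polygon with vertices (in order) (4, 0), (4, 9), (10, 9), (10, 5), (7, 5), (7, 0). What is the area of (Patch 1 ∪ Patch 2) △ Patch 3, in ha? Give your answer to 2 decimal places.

35.50

|Patch 1 ∪ Patch 2| = 14.
|(Patch 1 ∪ Patch 2) ∩ Patch 3| = 8.75.
|(Patch 1 ∪ Patch 2) △ Patch 3| = 14 + 39 − 17.5 = 35.50.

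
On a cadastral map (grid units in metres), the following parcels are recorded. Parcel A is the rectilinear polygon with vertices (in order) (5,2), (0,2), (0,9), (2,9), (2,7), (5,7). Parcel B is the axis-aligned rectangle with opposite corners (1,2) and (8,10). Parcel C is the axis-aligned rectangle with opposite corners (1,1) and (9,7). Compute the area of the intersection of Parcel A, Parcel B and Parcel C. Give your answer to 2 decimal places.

20.00

The intersection is the polygon with vertices (1,7), (2,7), (5,7), (5,2), (1,2).
By the shoelace formula its area is 20.00.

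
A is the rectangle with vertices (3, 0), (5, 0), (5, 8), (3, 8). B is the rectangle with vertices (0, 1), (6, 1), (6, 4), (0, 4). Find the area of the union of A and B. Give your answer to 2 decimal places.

28.00

By inclusion–exclusion:
Individual areas: |A| = 16, |B| = 18.
|A∩B|: x∈[3,5], y∈[1,4] → 2·3 = 6.
|A ∪ B| = 34 − 6 = 28.00.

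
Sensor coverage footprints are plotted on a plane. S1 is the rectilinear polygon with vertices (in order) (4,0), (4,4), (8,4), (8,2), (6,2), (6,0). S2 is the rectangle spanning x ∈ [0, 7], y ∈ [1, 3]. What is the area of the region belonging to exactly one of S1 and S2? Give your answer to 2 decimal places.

|S1| = 12, |S2| = 14, |S1∩S2| = 5.
|S1 △ S2| = |S1| + |S2| − 2·|S1∩S2| = 12 + 14 − 10 = 16.00.

16.00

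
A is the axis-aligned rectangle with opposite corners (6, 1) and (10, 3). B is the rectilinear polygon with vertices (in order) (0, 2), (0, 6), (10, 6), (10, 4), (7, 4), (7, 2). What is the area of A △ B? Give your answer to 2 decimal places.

|A| = 8, |B| = 34, |A∩B| = 1.
|A △ B| = |A| + |B| − 2·|A∩B| = 8 + 34 − 2 = 40.00.

40.00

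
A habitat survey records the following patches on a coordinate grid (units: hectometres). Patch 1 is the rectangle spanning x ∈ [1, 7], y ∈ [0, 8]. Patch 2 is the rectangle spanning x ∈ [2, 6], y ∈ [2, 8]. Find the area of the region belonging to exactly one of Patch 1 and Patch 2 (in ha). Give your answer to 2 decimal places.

|Patch 1∩Patch 2|: x∈[2,6], y∈[2,8] → 4·6 = 24.
|Patch 1 △ Patch 2| = |Patch 1| + |Patch 2| − 2·|Patch 1∩Patch 2| = 48 + 24 − 48 = 24.00.

24.00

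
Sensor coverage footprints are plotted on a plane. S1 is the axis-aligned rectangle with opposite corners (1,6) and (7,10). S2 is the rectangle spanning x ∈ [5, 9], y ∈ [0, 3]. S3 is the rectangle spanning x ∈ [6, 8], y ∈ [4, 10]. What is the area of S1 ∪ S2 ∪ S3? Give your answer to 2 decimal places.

44.00

By inclusion–exclusion:
Individual areas: |S1| = 24, |S2| = 12, |S3| = 12.
|S1∩S2| = 0 (no overlap).
|S1∩S3|: x∈[6,7], y∈[6,10] → 1·4 = 4.
|S2∩S3| = 0 (no overlap).
|S1∩S2∩S3| = 0.
|S1 ∪ S2 ∪ S3| = 48 − 4 + 0 = 44.00.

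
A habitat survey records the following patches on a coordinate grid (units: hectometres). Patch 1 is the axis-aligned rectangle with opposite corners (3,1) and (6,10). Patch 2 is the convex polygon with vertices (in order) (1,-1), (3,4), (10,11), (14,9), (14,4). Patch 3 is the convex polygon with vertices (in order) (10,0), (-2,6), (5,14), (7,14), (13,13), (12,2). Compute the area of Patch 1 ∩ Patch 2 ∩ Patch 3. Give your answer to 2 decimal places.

The intersection is the polygon with vertices (3,4), (6,7), (6,2), (3,3.5).
By the shoelace formula its area is 8.25.

8.25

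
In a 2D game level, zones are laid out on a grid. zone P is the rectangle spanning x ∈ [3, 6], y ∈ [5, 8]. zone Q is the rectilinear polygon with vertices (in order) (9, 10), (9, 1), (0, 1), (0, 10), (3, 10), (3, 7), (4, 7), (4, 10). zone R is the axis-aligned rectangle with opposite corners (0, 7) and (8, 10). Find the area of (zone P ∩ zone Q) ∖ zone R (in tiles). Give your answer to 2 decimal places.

|zone P ∩ zone Q| = 8.
|(zone P ∩ zone Q) ∩ zone R| = 2.
|(zone P ∩ zone Q) ∖ zone R| = 8 − 2 = 6.00.

6.00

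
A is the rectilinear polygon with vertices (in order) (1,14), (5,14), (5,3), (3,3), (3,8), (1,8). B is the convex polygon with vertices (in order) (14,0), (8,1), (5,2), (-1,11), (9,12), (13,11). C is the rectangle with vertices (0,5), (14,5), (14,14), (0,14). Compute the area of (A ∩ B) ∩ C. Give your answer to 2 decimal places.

The region (A ∩ B) ∩ C is the polygon with vertices (3,8), (1,8), (1,11.2), (5,11.6), (5,5), (3,5).
By the shoelace formula its area is 19.60.

19.60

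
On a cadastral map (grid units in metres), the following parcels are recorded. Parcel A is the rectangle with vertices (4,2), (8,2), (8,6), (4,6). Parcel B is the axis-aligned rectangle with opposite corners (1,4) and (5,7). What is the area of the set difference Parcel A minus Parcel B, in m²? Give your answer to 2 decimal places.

|Parcel A∩Parcel B|: x∈[4,5], y∈[4,6] → 1·2 = 2.
|Parcel A| = 16.
|Parcel A ∖ Parcel B| = |Parcel A| − |Parcel A∩Parcel B| = 16 − 2 = 14.00.

14.00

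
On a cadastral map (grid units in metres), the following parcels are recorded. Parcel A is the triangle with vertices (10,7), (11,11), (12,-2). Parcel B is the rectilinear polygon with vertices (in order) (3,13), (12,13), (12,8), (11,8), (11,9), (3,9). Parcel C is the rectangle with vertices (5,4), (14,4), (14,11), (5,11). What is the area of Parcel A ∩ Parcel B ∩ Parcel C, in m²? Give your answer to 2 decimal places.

The intersection is the polygon with vertices (11.231,8), (11,8), (11,9), (10.5,9), (11,11).
By the shoelace formula its area is 0.85.

0.85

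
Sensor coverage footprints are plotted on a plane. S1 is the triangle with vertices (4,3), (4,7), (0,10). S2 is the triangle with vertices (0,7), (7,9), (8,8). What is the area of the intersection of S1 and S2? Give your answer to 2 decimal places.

0.61

The intersection is the polygon with vertices (3.429,7.429), (1.6,7.2), (1.474,7.421), (2.897,7.828).
By the shoelace formula its area is 0.61.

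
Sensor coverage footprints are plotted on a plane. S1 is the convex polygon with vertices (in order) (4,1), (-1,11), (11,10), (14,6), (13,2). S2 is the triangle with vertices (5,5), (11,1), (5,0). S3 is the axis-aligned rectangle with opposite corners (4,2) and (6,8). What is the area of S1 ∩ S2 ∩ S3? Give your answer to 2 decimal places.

The intersection is the polygon with vertices (5,5), (6,4.333), (6,2), (5,2).
By the shoelace formula its area is 2.67.

2.67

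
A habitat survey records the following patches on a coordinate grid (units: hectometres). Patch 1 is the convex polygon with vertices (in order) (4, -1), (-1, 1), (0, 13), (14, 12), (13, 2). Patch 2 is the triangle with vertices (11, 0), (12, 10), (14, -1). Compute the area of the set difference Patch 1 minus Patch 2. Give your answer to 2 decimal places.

|Patch 1| = 170.5, |Patch 1∩Patch 2| = 9.2102.
|Patch 1 ∖ Patch 2| = |Patch 1| − |Patch 1∩Patch 2| = 170.5 − 9.2102 = 161.29.

161.29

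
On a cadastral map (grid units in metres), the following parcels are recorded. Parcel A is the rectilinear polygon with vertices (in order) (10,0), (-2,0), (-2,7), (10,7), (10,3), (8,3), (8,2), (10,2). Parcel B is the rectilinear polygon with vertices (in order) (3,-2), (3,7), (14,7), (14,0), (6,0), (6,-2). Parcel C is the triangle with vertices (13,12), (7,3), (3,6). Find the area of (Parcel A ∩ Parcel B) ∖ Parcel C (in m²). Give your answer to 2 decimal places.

|Parcel A ∩ Parcel B| = 47.
|(Parcel A ∩ Parcel B) ∩ Parcel C| = 14.5.
|(Parcel A ∩ Parcel B) ∖ Parcel C| = 47 − 14.5 = 32.50.

32.50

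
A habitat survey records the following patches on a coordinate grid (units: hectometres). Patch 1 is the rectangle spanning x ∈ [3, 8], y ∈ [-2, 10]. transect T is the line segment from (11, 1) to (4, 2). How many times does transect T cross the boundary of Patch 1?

The segment meets the boundary at (8,1.429).

1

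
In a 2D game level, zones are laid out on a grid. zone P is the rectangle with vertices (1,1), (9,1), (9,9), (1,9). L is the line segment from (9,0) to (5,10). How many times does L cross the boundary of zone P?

2

The segment meets the boundary at (5.4,9), (8.6,1).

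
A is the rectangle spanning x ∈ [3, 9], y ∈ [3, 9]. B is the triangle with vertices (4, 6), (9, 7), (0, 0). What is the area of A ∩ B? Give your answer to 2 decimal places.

The intersection is the polygon with vertices (3,3), (3,4.5), (4,6), (9,7), (3.857,3).
By the shoelace formula its area is 9.46.

9.46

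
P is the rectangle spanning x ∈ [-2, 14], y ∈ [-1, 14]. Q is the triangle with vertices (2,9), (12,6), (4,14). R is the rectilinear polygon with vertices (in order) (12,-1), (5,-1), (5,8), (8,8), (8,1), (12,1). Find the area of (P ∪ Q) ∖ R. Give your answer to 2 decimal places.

|P ∪ Q| = 240.
|(P ∪ Q) ∩ R| = 35.
|(P ∪ Q) ∖ R| = 240 − 35 = 205.00.

205.00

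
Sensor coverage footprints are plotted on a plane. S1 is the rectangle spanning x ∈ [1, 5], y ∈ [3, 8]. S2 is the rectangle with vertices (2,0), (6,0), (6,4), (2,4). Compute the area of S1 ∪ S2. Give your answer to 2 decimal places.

By inclusion–exclusion:
Individual areas: |S1| = 20, |S2| = 16.
|S1∩S2|: x∈[2,5], y∈[3,4] → 3·1 = 3.
|S1 ∪ S2| = 36 − 3 = 33.00.

33.00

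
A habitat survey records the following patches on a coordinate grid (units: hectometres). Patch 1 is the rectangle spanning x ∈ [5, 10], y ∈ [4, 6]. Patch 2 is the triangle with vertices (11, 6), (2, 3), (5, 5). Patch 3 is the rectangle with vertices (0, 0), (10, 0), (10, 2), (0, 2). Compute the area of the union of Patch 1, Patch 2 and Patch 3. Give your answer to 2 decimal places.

31.58

By inclusion–exclusion:
Individual areas: |Patch 1| = 10, |Patch 2| = 4.5, |Patch 3| = 20.
|Patch 1∩Patch 2| = 2.9167.
|Patch 1∩Patch 3| = 0 (no overlap).
|Patch 2∩Patch 3| = 0.
|Patch 1∩Patch 2∩Patch 3| = 0.
|Patch 1 ∪ Patch 2 ∪ Patch 3| = 34.5 − 2.9167 + 0 = 31.58.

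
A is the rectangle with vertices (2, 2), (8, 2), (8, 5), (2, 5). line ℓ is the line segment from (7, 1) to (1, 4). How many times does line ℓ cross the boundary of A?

2

The segment meets the boundary at (2,3.5), (5,2).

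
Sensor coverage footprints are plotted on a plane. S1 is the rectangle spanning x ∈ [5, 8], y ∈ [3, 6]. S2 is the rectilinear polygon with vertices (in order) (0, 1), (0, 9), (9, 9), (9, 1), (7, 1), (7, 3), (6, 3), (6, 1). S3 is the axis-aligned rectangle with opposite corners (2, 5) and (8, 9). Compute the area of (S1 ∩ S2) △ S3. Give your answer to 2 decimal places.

|S1 ∩ S2| = 9.
|(S1 ∩ S2) ∩ S3| = 3.
|(S1 ∩ S2) △ S3| = 9 + 24 − 6 = 27.00.

27.00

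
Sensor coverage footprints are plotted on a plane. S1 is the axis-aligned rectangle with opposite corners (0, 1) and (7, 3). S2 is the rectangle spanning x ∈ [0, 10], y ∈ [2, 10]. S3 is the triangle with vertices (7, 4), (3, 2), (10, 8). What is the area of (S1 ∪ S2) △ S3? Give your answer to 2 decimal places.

|S1 ∪ S2| = 87.
|(S1 ∪ S2) ∩ S3| = 5.
|(S1 ∪ S2) △ S3| = 87 + 5 − 10 = 82.00.

82.00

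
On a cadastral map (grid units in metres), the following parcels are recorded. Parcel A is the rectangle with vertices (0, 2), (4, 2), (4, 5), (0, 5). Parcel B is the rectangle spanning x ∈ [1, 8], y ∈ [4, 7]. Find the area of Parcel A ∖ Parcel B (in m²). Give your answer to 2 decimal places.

|Parcel A∩Parcel B|: x∈[1,4], y∈[4,5] → 3·1 = 3.
|Parcel A| = 12.
|Parcel A ∖ Parcel B| = |Parcel A| − |Parcel A∩Parcel B| = 12 − 3 = 9.00.

9.00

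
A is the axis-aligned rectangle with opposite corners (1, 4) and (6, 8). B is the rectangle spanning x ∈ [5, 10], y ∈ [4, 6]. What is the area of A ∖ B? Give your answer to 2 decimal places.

|A∩B|: x∈[5,6], y∈[4,6] → 1·2 = 2.
|A| = 20.
|A ∖ B| = |A| − |A∩B| = 20 − 2 = 18.00.

18.00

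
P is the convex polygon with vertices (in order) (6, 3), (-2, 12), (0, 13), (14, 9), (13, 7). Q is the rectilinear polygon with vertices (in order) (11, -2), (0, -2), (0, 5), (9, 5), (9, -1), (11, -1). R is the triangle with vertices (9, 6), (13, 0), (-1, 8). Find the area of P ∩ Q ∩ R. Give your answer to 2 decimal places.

3.87

The intersection is the polygon with vertices (9,5), (9,4.714), (6.875,3.5), (4.25,5).
By the shoelace formula its area is 3.87.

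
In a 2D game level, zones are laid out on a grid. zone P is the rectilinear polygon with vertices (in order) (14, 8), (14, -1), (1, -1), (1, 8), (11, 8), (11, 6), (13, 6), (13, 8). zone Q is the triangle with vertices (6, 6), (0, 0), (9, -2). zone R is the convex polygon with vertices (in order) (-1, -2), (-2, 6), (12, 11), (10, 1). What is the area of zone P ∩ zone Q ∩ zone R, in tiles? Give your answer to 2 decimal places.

The intersection is the polygon with vertices (1,-0.222), (1,1), (6,6), (8.072,0.474), (3.49,-0.775).
By the shoelace formula its area is 26.14.

26.14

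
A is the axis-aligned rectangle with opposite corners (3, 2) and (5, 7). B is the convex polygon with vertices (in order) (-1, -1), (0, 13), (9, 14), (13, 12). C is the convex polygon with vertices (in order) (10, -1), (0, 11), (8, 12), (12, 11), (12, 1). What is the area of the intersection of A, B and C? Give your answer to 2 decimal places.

The intersection is the polygon with vertices (5,7), (5,5), (3.333,7).
By the shoelace formula its area is 1.67.

1.67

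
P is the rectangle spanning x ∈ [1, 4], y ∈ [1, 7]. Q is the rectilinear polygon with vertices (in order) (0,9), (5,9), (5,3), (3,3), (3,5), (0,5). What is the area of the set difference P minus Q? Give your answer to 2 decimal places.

10.00

|P| = 18, |P∩Q| = 8.
|P ∖ Q| = |P| − |P∩Q| = 18 − 8 = 10.00.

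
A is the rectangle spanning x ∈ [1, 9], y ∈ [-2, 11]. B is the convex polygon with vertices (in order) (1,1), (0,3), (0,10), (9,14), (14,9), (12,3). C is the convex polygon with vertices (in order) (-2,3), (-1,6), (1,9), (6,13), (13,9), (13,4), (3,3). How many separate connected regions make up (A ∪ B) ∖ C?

3

(A ∪ B) ∖ C splits into 3 disjoint pieces (area 46.0078, area 5.2535, area 13.0547).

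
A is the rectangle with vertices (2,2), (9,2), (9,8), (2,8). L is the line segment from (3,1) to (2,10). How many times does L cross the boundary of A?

The segment meets the boundary at (2.222,8), (2.889,2).

2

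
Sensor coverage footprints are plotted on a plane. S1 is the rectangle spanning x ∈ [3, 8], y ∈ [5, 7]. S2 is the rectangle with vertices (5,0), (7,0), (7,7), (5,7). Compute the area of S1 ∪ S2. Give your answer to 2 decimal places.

By inclusion–exclusion:
Individual areas: |S1| = 10, |S2| = 14.
|S1∩S2|: x∈[5,7], y∈[5,7] → 2·2 = 4.
|S1 ∪ S2| = 24 − 4 = 20.00.

20.00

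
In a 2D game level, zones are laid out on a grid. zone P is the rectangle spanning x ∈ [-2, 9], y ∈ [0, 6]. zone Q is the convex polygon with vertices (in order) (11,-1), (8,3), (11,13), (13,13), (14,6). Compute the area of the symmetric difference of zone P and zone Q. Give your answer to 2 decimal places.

110.37

|zone P| = 66, |zone Q| = 49, |zone P∩zone Q| = 2.3167.
|zone P △ zone Q| = |zone P| + |zone Q| − 2·|zone P∩zone Q| = 66 + 49 − 4.6333 = 110.37.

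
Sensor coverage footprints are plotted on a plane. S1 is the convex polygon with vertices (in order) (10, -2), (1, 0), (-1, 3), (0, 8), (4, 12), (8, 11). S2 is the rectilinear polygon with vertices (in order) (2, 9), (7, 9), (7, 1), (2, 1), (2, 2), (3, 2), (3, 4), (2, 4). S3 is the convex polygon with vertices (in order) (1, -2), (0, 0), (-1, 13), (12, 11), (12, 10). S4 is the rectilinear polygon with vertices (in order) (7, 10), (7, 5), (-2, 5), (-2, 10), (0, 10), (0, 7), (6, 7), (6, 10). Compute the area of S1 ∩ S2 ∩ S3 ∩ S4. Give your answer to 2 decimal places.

The intersection is the polygon with vertices (2,7), (6,7), (6,9), (7,9), (7,5), (2,5).
By the shoelace formula its area is 12.00.

12.00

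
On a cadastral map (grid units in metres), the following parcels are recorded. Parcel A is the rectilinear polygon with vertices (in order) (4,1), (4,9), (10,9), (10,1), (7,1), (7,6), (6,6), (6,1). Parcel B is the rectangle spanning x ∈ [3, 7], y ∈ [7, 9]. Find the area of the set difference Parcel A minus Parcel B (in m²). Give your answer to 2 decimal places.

|Parcel A| = 43, |Parcel A∩Parcel B| = 6.
|Parcel A ∖ Parcel B| = |Parcel A| − |Parcel A∩Parcel B| = 43 − 6 = 37.00.

37.00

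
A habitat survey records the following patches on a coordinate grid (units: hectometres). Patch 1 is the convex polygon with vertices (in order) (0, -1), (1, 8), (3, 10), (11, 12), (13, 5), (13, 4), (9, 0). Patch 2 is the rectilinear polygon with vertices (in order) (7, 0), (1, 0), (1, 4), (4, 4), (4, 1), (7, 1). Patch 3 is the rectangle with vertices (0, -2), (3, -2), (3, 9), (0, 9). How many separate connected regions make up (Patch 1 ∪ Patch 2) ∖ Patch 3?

1

(Patch 1 ∪ Patch 2) ∖ Patch 3 is a single connected region.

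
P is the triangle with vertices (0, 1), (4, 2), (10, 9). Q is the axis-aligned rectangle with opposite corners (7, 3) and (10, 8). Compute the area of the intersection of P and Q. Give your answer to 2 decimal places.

The intersection is the polygon with vertices (7,5.5), (7,6.6), (8.75,8), (9.143,8).
By the shoelace formula its area is 1.45.

1.45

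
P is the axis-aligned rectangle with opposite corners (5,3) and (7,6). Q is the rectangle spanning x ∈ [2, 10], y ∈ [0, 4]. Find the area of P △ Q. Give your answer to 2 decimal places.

34.00

|P∩Q|: x∈[5,7], y∈[3,4] → 2·1 = 2.
|P △ Q| = |P| + |Q| − 2·|P∩Q| = 6 + 32 − 4 = 34.00.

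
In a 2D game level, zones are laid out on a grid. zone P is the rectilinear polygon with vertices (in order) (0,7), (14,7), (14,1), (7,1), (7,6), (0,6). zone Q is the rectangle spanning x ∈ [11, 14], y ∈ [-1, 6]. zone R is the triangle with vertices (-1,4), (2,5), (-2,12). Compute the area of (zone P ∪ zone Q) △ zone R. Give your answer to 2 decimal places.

65.21

|zone P ∪ zone Q| = 55.
|(zone P ∪ zone Q) ∩ zone R| = 1.1429.
|(zone P ∪ zone Q) △ zone R| = 55 + 12.5 − 2.2857 = 65.21.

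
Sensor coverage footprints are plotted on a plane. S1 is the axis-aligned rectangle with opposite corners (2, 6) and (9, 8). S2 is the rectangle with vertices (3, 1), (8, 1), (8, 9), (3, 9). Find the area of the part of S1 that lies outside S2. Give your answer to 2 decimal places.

|S1∩S2|: x∈[3,8], y∈[6,8] → 5·2 = 10.
|S1| = 14.
|S1 ∖ S2| = |S1| − |S1∩S2| = 14 − 10 = 4.00.

4.00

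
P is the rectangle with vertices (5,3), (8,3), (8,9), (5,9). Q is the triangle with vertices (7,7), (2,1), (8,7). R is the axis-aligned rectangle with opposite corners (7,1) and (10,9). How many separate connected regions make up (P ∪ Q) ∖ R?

1

(P ∪ Q) ∖ R is a single connected region.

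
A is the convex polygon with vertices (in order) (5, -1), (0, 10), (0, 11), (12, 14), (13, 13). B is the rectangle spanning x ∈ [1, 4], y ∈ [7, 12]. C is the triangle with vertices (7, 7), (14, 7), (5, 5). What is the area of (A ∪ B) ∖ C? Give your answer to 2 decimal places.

|A ∪ B| = 94.2705.
|(A ∪ B) ∩ C| = 4.5039.
|(A ∪ B) ∖ C| = 94.2705 − 4.5039 = 89.77.

89.77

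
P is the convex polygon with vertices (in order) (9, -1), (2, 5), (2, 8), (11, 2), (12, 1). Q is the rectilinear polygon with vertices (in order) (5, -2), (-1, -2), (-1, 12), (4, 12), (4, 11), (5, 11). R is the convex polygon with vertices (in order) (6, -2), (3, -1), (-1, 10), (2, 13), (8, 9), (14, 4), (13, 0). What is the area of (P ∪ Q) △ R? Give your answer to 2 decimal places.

84.19

|P ∪ Q| = 105.6429.
|(P ∪ Q) ∩ R| = 76.2262.
|(P ∪ Q) △ R| = 105.6429 + 131 − 152.4524 = 84.19.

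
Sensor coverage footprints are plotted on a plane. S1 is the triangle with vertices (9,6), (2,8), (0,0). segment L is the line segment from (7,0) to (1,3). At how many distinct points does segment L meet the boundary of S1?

1

The segment meets the boundary at (3,2).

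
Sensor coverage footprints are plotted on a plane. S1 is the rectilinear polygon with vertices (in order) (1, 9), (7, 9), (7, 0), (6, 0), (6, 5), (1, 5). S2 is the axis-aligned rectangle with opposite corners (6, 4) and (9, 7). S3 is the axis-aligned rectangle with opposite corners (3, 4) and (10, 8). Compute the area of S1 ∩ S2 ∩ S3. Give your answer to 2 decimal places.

3.00

The intersection is the polygon with vertices (6,4), (6,5), (6,7), (7,7), (7,4).
By the shoelace formula its area is 3.00.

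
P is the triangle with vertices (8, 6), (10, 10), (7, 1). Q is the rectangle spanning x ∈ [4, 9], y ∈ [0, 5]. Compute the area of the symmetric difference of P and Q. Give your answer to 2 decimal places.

25.87

|P| = 3, |Q| = 25, |P∩Q| = 1.0667.
|P △ Q| = |P| + |Q| − 2·|P∩Q| = 3 + 25 − 2.1333 = 25.87.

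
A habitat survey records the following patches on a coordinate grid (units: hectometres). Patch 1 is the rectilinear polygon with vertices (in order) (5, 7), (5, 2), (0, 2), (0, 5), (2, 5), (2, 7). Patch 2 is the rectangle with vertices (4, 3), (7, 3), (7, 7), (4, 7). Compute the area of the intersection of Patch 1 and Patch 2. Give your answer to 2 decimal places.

The intersection is the polygon with vertices (5,3), (4,3), (4,7), (5,7).
By the shoelace formula its area is 4.00.

4.00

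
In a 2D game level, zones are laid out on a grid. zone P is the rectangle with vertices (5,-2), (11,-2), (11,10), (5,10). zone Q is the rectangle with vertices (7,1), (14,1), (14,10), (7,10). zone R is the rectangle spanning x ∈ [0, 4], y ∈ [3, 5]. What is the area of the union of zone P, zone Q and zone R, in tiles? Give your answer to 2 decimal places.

107.00

By inclusion–exclusion:
Individual areas: |zone P| = 72, |zone Q| = 63, |zone R| = 8.
|zone P∩zone Q|: x∈[7,11], y∈[1,10] → 4·9 = 36.
|zone P∩zone R| = 0 (no overlap).
|zone Q∩zone R| = 0 (no overlap).
|zone P∩zone Q∩zone R| = 0.
|zone P ∪ zone Q ∪ zone R| = 143 − 36 + 0 = 107.00.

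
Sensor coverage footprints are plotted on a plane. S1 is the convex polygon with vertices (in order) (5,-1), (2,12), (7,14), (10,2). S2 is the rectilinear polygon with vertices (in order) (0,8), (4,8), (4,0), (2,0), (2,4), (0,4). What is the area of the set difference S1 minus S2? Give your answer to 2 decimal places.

|S1| = 70, |S1∩S2| = 2.5128.
|S1 ∖ S2| = |S1| − |S1∩S2| = 70 − 2.5128 = 67.49.

67.49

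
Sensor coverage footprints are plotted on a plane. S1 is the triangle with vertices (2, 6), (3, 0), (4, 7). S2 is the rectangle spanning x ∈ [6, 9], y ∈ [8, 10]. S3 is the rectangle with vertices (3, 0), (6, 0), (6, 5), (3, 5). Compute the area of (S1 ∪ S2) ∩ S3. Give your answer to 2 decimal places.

1.79

The region (S1 ∪ S2) ∩ S3 is the polygon with vertices (3,0), (3,5), (3.714,5).
By the shoelace formula its area is 1.79.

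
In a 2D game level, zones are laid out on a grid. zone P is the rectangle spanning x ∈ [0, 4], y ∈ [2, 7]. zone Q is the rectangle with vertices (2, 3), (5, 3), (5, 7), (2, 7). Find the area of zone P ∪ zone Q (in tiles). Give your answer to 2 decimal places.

By inclusion–exclusion:
Individual areas: |zone P| = 20, |zone Q| = 12.
|zone P∩zone Q|: x∈[2,4], y∈[3,7] → 2·4 = 8.
|zone P ∪ zone Q| = 32 − 8 = 24.00.

24.00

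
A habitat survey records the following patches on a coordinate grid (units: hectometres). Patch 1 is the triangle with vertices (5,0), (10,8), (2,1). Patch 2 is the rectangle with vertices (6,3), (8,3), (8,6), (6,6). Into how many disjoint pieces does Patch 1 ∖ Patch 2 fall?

Patch 1 ∖ Patch 2 splits into 2 disjoint pieces (area 9.3125, area 1.4857).

2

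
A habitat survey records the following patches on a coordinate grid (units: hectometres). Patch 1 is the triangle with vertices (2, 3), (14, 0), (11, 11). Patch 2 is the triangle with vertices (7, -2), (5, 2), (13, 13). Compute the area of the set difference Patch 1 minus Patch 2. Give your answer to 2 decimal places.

42.61

|Patch 1| = 61.5, |Patch 1∩Patch 2| = 18.8864.
|Patch 1 ∖ Patch 2| = |Patch 1| − |Patch 1∩Patch 2| = 61.5 − 18.8864 = 42.61.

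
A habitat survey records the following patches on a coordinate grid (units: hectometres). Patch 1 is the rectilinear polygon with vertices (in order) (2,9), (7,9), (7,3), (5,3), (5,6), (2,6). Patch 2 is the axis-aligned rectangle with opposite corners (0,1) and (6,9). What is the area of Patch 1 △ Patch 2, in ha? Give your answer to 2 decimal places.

39.00

|Patch 1| = 21, |Patch 2| = 48, |Patch 1∩Patch 2| = 15.
|Patch 1 △ Patch 2| = |Patch 1| + |Patch 2| − 2·|Patch 1∩Patch 2| = 21 + 48 − 30 = 39.00.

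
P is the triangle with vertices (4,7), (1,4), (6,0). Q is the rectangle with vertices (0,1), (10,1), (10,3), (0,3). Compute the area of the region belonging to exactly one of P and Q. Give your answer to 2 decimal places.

25.79

|P| = 13.5, |Q| = 20, |P∩Q| = 3.8571.
|P △ Q| = |P| + |Q| − 2·|P∩Q| = 13.5 + 20 − 7.7143 = 25.79.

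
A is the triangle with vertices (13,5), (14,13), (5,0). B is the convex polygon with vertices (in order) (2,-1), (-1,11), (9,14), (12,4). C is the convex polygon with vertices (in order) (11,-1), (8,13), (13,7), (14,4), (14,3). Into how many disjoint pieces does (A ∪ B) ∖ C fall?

(A ∪ B) ∖ C splits into 2 disjoint pieces (area 7.0199, area 108.3117).

2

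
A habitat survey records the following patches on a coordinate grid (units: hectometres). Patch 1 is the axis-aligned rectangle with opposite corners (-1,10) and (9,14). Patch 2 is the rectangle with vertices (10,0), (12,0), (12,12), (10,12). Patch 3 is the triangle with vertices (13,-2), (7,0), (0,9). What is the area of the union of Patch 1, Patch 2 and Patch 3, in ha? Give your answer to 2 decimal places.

83.83

By inclusion–exclusion:
Individual areas: |Patch 1| = 40, |Patch 2| = 24, |Patch 3| = 20.
|Patch 1∩Patch 2| = 0 (no overlap).
|Patch 1∩Patch 3| = 0.
|Patch 2∩Patch 3| = 0.1713.
|Patch 1∩Patch 2∩Patch 3| = 0.
|Patch 1 ∪ Patch 2 ∪ Patch 3| = 84 − 0.1713 + 0 = 83.83.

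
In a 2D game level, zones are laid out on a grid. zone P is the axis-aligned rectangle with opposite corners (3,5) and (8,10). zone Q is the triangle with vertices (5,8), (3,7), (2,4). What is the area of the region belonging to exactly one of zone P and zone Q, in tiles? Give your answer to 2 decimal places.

24.17

|zone P| = 25, |zone Q| = 2.5, |zone P∩zone Q| = 1.6667.
|zone P △ zone Q| = |zone P| + |zone Q| − 2·|zone P∩zone Q| = 25 + 2.5 − 3.3333 = 24.17.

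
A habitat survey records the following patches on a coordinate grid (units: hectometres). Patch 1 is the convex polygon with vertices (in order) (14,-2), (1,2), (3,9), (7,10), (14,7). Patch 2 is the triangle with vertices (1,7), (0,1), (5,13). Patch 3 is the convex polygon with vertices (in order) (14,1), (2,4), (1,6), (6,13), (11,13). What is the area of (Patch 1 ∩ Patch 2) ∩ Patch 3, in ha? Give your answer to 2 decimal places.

0.41

The region (Patch 1 ∩ Patch 2) ∩ Patch 3 is the polygon with vertices (3.372,9.093), (2.273,6.455), (2.905,8.667), (3.174,9.043).
By the shoelace formula its area is 0.41.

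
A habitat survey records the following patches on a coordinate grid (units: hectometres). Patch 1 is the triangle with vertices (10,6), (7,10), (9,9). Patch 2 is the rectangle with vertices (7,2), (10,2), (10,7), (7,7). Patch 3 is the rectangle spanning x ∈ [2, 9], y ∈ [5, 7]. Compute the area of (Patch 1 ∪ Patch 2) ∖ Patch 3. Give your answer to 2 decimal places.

13.29

|Patch 1 ∪ Patch 2| = 17.2917.
|(Patch 1 ∪ Patch 2) ∩ Patch 3| = 4.
|(Patch 1 ∪ Patch 2) ∖ Patch 3| = 17.2917 − 4 = 13.29.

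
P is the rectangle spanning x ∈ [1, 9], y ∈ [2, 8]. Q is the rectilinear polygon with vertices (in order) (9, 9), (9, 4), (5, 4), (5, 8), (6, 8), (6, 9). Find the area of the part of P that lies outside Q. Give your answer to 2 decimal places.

32.00

|P| = 48, |P∩Q| = 16.
|P ∖ Q| = |P| − |P∩Q| = 48 − 16 = 32.00.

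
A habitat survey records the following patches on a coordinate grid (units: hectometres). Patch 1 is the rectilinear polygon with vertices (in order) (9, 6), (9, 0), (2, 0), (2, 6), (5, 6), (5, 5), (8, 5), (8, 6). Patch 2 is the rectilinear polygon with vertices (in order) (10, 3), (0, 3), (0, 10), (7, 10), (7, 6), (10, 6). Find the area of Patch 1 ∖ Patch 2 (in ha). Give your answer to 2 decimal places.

|Patch 1| = 39, |Patch 1∩Patch 2| = 18.
|Patch 1 ∖ Patch 2| = |Patch 1| − |Patch 1∩Patch 2| = 39 − 18 = 21.00.

21.00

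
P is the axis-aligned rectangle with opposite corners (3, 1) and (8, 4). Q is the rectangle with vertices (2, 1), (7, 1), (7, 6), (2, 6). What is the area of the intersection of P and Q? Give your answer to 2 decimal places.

|P∩Q|: x∈[3,7], y∈[1,4] → 4·3 = 12.

12.00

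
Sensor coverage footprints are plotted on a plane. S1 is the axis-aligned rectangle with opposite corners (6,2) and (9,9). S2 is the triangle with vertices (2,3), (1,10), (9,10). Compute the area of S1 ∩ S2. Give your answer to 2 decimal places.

2.00

The intersection is the polygon with vertices (6,9), (8,9), (6,7).
By the shoelace formula its area is 2.00.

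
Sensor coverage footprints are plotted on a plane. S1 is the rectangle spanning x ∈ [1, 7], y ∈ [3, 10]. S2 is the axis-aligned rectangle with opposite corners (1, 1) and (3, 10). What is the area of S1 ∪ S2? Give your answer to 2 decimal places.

By inclusion–exclusion:
Individual areas: |S1| = 42, |S2| = 18.
|S1∩S2|: x∈[1,3], y∈[3,10] → 2·7 = 14.
|S1 ∪ S2| = 60 − 14 = 46.00.

46.00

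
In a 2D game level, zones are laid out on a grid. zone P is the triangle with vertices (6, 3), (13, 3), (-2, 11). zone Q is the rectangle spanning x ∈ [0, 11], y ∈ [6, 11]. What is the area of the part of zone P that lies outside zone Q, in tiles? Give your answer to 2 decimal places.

18.00

|zone P| = 28, |zone P∩zone Q| = 10.0042.
|zone P ∖ zone Q| = |zone P| − |zone P∩zone Q| = 28 − 10.0042 = 18.00.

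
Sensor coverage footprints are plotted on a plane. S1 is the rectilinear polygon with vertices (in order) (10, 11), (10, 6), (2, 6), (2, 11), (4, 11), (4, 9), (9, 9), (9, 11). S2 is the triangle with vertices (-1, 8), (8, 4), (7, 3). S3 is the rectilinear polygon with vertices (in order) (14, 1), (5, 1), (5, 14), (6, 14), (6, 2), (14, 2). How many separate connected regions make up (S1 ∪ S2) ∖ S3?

3

(S1 ∪ S2) ∖ S3 splits into 3 disjoint pieces (area 14, area 15.7625, area 2.0764).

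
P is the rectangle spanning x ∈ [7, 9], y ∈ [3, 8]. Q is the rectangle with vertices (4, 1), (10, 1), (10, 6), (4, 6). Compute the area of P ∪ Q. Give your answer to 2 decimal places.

By inclusion–exclusion:
Individual areas: |P| = 10, |Q| = 30.
|P∩Q|: x∈[7,9], y∈[3,6] → 2·3 = 6.
|P ∪ Q| = 40 − 6 = 34.00.

34.00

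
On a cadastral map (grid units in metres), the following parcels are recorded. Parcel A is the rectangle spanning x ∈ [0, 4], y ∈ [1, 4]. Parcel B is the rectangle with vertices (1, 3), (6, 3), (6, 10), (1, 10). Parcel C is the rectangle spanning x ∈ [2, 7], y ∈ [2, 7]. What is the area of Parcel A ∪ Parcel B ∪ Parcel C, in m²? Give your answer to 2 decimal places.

By inclusion–exclusion:
Individual areas: |Parcel A| = 12, |Parcel B| = 35, |Parcel C| = 25.
|Parcel A∩Parcel B|: x∈[1,4], y∈[3,4] → 3·1 = 3.
|Parcel A∩Parcel C|: x∈[2,4], y∈[2,4] → 2·2 = 4.
|Parcel B∩Parcel C|: x∈[2,6], y∈[3,7] → 4·4 = 16.
|Parcel A∩Parcel B∩Parcel C| = 2.
|Parcel A ∪ Parcel B ∪ Parcel C| = 72 − 23 + 2 = 51.00.

51.00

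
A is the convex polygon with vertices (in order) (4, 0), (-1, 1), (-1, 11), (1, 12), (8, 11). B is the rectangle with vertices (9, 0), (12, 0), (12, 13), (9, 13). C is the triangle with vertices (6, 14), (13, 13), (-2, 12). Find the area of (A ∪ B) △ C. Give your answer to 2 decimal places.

128.00

|A ∪ B| = 118.
|(A ∪ B) ∩ C| = 0.5.
|(A ∪ B) △ C| = 118 + 11 − 1 = 128.00.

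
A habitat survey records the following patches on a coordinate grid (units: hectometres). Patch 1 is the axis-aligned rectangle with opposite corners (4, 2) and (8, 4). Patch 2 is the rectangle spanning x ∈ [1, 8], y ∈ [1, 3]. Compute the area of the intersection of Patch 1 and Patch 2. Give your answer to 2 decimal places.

|Patch 1∩Patch 2|: x∈[4,8], y∈[2,3] → 4·1 = 4.

4.00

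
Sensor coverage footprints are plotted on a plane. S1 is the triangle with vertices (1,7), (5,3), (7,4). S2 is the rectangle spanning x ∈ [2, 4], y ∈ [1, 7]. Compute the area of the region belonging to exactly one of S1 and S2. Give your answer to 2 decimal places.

14.00

|S1| = 6, |S2| = 12, |S1∩S2| = 2.
|S1 △ S2| = |S1| + |S2| − 2·|S1∩S2| = 6 + 12 − 4 = 14.00.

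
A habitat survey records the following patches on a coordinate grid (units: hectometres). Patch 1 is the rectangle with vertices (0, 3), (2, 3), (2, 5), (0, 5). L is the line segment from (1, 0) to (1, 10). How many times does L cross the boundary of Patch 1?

2

The segment meets the boundary at (1,5), (1,3).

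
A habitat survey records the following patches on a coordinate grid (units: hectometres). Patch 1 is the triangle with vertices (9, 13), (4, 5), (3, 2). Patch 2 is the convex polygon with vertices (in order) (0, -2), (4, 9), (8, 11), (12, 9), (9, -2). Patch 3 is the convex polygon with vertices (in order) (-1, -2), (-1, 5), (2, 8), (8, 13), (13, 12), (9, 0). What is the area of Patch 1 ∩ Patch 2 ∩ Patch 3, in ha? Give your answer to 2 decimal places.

The intersection is the polygon with vertices (4,5), (7.636,10.818), (7.875,10.938), (3,2).
By the shoelace formula its area is 3.32.

3.32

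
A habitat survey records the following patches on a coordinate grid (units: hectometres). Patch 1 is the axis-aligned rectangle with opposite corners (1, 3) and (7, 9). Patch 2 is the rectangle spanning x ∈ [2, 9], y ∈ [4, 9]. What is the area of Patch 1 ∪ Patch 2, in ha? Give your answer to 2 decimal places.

By inclusion–exclusion:
Individual areas: |Patch 1| = 36, |Patch 2| = 35.
|Patch 1∩Patch 2|: x∈[2,7], y∈[4,9] → 5·5 = 25.
|Patch 1 ∪ Patch 2| = 71 − 25 = 46.00.

46.00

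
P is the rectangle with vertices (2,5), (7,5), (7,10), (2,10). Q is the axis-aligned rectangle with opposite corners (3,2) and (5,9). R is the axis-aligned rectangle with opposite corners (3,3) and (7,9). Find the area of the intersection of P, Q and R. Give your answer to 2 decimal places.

The intersection is the polygon with vertices (3,9), (5,9), (5,5), (3,5).
By the shoelace formula its area is 8.00.

8.00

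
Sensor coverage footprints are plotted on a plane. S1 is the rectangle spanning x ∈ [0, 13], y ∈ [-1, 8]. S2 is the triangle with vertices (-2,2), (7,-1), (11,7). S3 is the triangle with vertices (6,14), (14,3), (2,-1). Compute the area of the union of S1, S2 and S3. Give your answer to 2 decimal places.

137.18

By inclusion–exclusion:
Individual areas: |S1| = 117, |S2| = 42, |S3| = 82.
|S1∩S2| = 40.5641.
|S1∩S3| = 63.2549.
|S2∩S3| = 30.6197.
|S1∩S2∩S3| = 30.6197.
|S1 ∪ S2 ∪ S3| = 241 − 134.4387 + 30.6197 = 137.18.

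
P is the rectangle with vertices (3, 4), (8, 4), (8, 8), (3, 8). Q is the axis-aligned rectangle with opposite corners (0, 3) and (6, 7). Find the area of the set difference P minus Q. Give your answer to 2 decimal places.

|P∩Q|: x∈[3,6], y∈[4,7] → 3·3 = 9.
|P| = 20.
|P ∖ Q| = |P| − |P∩Q| = 20 − 9 = 11.00.

11.00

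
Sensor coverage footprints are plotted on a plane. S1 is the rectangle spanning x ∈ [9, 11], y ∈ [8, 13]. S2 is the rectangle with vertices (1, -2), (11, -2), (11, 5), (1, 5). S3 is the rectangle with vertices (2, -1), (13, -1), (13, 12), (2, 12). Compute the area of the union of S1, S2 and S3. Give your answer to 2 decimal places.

By inclusion–exclusion:
Individual areas: |S1| = 10, |S2| = 70, |S3| = 143.
|S1∩S2| = 0 (no overlap).
|S1∩S3|: x∈[9,11], y∈[8,12] → 2·4 = 8.
|S2∩S3|: x∈[2,11], y∈[-1,5] → 9·6 = 54.
|S1∩S2∩S3| = 0.
|S1 ∪ S2 ∪ S3| = 223 − 62 + 0 = 161.00.

161.00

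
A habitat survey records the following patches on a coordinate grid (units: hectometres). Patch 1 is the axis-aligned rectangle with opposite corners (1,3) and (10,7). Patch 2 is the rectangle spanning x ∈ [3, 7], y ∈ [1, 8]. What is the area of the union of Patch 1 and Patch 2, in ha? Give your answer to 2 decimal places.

By inclusion–exclusion:
Individual areas: |Patch 1| = 36, |Patch 2| = 28.
|Patch 1∩Patch 2|: x∈[3,7], y∈[3,7] → 4·4 = 16.
|Patch 1 ∪ Patch 2| = 64 − 16 = 48.00.

48.00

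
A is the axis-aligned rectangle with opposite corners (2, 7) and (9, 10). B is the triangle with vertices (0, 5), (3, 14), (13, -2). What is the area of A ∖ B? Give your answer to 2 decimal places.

7.69

|A| = 21, |A∩B| = 13.3125.
|A ∖ B| = |A| − |A∩B| = 21 − 13.3125 = 7.69.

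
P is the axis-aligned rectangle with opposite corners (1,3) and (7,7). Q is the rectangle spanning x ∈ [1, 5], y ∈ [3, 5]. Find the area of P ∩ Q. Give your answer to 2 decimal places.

8.00

|P∩Q|: x∈[1,5], y∈[3,5] → 4·2 = 8.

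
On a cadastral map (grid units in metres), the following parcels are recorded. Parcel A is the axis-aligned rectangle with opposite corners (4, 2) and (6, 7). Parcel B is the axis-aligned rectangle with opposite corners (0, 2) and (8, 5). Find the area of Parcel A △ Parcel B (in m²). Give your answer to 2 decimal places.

22.00

|Parcel A∩Parcel B|: x∈[4,6], y∈[2,5] → 2·3 = 6.
|Parcel A △ Parcel B| = |Parcel A| + |Parcel B| − 2·|Parcel A∩Parcel B| = 10 + 24 − 12 = 22.00.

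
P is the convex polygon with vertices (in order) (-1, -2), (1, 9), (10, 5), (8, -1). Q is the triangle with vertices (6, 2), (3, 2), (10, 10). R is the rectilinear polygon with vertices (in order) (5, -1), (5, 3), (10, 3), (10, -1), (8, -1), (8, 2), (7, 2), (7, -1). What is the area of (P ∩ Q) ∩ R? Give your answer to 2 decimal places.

The region (P ∩ Q) ∩ R is the polygon with vertices (6,2), (5,2), (5,3), (6.5,3).
By the shoelace formula its area is 1.25.

1.25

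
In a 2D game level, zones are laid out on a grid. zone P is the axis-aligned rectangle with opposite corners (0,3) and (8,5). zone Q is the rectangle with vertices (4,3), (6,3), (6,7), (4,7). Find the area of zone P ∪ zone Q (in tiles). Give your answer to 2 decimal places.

By inclusion–exclusion:
Individual areas: |zone P| = 16, |zone Q| = 8.
|zone P∩zone Q|: x∈[4,6], y∈[3,5] → 2·2 = 4.
|zone P ∪ zone Q| = 24 − 4 = 20.00.

20.00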